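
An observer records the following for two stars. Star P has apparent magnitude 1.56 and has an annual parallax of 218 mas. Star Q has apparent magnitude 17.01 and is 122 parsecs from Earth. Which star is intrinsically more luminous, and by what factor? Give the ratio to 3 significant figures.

Star P is more luminous, by a factor of 2140.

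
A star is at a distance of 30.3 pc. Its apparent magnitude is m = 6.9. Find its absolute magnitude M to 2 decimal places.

M ≈ 4.49

5 log₁₀(d/10 pc) = 5 log₁₀(30.30) − 5 = 2.407
M = m − 5 log₁₀(d/10) = 6.9 − 2.407 = 4.493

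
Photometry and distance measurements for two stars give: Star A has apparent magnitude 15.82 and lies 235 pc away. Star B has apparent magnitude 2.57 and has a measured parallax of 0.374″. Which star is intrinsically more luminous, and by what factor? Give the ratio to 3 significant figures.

Star B is more luminous, by a factor of 25.8.

Star A: M = m − 5 log₁₀ d + 5 = 15.82 − 5·2.3711 + 5 = 8.965
Star B: d = 1/p = 1/0.374″ = 2.674 pc
Star B: M = m − 5 log₁₀ d + 5 = 2.57 − 5·0.4271 + 5 = 5.434
ΔM = M_A − M_B = 8.965 − (5.434) = 3.530; smaller M is more luminous → Star B.
L ratio = 10^(0.4 |ΔM|) = 10^1.412 = 25.83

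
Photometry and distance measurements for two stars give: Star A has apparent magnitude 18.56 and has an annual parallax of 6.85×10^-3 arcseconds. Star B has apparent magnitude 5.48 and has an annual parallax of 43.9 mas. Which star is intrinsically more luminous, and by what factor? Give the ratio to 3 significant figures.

Star A: d = 1/p = 1/6.85×10^-3″ = 146.0 pc
Star A: M = m − 5 log₁₀ d + 5 = 18.56 − 5·2.1643 + 5 = 12.738
Star B: p = 43.9 mas = 0.0439″ → d = 1/p = 22.78 pc
Star B: M = m − 5 log₁₀ d + 5 = 5.48 − 5·1.3575 + 5 = 3.692
ΔM = M_A − M_B = 12.738 − (3.692) = 9.046; smaller M is more luminous → Star B.
L ratio = 10^(0.4 |ΔM|) = 10^3.618 = 4154

Star B is more luminous, by a factor of 4150.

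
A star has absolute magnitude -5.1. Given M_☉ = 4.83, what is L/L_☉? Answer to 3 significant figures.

M − M_☉ = -5.1 − 4.83 = -9.930
L/L_☉ = 10^(−0.4 (M − M_☉)) = 10^3.972 = 9376

L/L_☉ ≈ 9380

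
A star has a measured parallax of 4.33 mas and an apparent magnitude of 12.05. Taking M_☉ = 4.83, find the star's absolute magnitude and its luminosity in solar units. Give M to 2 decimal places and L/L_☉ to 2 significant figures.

M ≈ 5.23; L/L_☉ ≈ 0.69

d = 1/p = 1000/4.33 mas = 230.9 pc
M = m − 5 log₁₀ d + 5 = 12.05 − 5·2.3635 + 5 = 5.232
M − M_☉ = 5.232 − 4.83 = 0.402
L/L_☉ = 10^(−0.4 × 0.402) = 0.6903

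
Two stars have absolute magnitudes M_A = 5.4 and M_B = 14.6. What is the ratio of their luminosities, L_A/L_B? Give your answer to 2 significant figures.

ΔM = M_A − M_B = -9.2
L_A/L_B = 10^(−0.4 ΔM) = 10^3.680 = 4786

L_A/L_B ≈ 4800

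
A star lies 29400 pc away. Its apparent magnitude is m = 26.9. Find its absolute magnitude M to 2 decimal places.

M ≈ 9.56

5 log₁₀(d/10 pc) = 5 log₁₀(29400) − 5 = 17.342
M = m − 5 log₁₀(d/10) = 26.9 − 17.342 = 9.558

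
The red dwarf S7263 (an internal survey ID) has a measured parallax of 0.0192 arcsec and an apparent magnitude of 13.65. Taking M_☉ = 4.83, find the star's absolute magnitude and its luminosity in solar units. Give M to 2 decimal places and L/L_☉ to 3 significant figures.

M ≈ 10.07; L/L_☉ ≈ 8.04×10^-3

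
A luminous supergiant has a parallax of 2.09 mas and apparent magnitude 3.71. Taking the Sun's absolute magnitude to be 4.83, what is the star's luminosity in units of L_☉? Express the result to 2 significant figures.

L/L_☉ ≈ 6400

d = 1/p = 1000/2.09 mas = 478.5 pc
M = m − 5 log₁₀ d + 5 = 3.71 − 5·2.6799 + 5 = -4.689
M − M_☉ = -4.689 − 4.83 = -9.519
L/L_☉ = 10^(−0.4 × -9.519) = 6423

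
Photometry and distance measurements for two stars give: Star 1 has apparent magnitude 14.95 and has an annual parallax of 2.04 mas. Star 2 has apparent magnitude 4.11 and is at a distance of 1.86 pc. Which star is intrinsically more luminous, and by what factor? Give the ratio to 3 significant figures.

Star 1: p = 2.04 mas = 2.04×10^-3″ → d = 1/p = 490.2 pc
Star 1: M = m − 5 log₁₀ d + 5 = 14.95 − 5·2.6904 + 5 = 6.498
Star 2: M = m − 5 log₁₀ d + 5 = 4.11 − 5·0.2695 + 5 = 7.762
ΔM = M_1 − M_2 = 6.498 − (7.762) = -1.264; smaller M is more luminous → Star 1.
L ratio = 10^(0.4 |ΔM|) = 10^0.506 = 3.204

Star 1 is more luminous, by a factor of 3.20.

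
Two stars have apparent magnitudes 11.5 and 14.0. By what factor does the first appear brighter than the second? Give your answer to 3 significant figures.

10.0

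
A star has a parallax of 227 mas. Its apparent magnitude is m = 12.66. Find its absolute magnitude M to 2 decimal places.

M ≈ 14.44

p = 227 mas = 0.227″ → d = 1/p = 4.405 pc
5 log₁₀(d/10 pc) = 5 log₁₀(4.405) − 5 = -1.780
M = m − 5 log₁₀(d/10) = 12.66 + 1.780 = 14.440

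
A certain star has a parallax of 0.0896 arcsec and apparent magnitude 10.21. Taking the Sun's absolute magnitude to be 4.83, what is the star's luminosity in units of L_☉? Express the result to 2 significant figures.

L/L_☉ ≈ 8.8×10^-3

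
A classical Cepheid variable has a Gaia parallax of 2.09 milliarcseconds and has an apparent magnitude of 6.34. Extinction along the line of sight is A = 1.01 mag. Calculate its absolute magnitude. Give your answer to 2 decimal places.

p = 2.09 mas = 2.09×10^-3″ → d = 1/p = 478.5 pc
5 log₁₀(d/10 pc) = 5 log₁₀(478.5) − 5 = 8.399
M = m − 5 log₁₀(d/10) − A = 6.34 − 8.399 − 1.01 = -3.069

M ≈ -3.07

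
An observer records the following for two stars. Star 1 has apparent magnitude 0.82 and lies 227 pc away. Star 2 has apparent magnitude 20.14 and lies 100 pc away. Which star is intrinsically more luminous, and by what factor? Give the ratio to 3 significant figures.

Star 1 is more luminous, by a factor of 2.75×10^8.

Star 1: M = m − 5 log₁₀ d + 5 = 0.82 − 5·2.3560 + 5 = -5.960
Star 2: M = m − 5 log₁₀ d + 5 = 20.14 − 5·2.0000 + 5 = 15.140
ΔM = M_1 − M_2 = -5.960 − (15.140) = -21.100; smaller M is more luminous → Star 1.
L ratio = 10^(0.4 |ΔM|) = 10^8.440 = 2.755×10^8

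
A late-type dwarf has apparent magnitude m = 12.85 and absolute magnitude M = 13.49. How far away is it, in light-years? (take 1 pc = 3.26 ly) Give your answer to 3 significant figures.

d ≈ 24.3 ly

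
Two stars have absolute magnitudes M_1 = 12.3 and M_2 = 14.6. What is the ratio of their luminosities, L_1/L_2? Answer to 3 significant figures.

L_1/L_2 ≈ 8.32

ΔM = M_1 − M_2 = -2.3
L_1/L_2 = 10^(−0.4 ΔM) = 10^0.920 = 8.318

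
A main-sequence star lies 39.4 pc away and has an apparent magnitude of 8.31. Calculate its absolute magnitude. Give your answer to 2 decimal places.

M ≈ 5.33

5 log₁₀(d/10 pc) = 5 log₁₀(39.40) − 5 = 2.977
M = m − 5 log₁₀(d/10) = 8.31 − 2.977 = 5.333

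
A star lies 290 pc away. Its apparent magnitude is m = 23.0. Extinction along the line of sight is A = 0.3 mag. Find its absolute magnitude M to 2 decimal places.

M ≈ 15.39

5 log₁₀(d/10 pc) = 5 log₁₀(290.0) − 5 = 7.312
M = m − 5 log₁₀(d/10) − A = 23.0 − 7.312 − 0.3 = 15.388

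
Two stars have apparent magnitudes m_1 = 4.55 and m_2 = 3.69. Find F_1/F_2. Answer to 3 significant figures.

Magnitude difference = 0.86
Flux ratio = 10^(−0.4 Δm) = 10^(−0.4 × 0.86) = 10^-0.344 = 0.4529

F_1/F_2 ≈ 0.453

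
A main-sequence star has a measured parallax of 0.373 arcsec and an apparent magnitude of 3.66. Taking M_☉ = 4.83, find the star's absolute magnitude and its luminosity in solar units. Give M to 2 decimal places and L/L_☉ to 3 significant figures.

M ≈ 6.52; L/L_☉ ≈ 0.211

d = 1/p = 1/0.373″ = 2.681 pc
M = m − 5 log₁₀ d + 5 = 3.66 − 5·0.4283 + 5 = 6.519
M − M_☉ = 6.519 − 4.83 = 1.689
L/L_☉ = 10^(−0.4 × 1.689) = 0.2111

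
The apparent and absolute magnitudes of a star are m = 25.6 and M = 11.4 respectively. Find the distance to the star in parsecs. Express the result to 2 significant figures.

d ≈ 6900 pc

μ = m − M = 14.200
m − M = 5 log₁₀ d − 5
log₁₀ d = (m − M)/5 + 1 = 3.8400
d = 10^3.8400 = 6918 pc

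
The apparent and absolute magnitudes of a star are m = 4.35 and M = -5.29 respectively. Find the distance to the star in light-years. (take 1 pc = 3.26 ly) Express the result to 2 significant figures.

Distance modulus: m − M = 4.35 − (-5.29) = 9.640
m − M = 5 log₁₀ d − 5
log₁₀ d = (m − M)/5 + 1 = 2.9280
d = 10^2.9280 = 847.2 pc
= 2762 ly

d ≈ 2800 ly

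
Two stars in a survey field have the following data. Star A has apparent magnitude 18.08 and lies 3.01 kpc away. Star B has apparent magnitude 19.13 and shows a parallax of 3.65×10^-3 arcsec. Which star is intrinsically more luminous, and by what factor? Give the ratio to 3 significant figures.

Star A is more luminous, by a factor of 317.

Star A: d = 3.01 kpc = 3010 pc
Star A: M = m − 5 log₁₀ d + 5 = 18.08 − 5·3.4786 + 5 = 5.687
Star B: d = 1/p = 1/3.65×10^-3″ = 274.0 pc
Star B: M = m − 5 log₁₀ d + 5 = 19.13 − 5·2.4377 + 5 = 11.941
ΔM = M_A − M_B = 5.687 − (11.941) = -6.254; smaller M is more luminous → Star A.
L ratio = 10^(0.4 |ΔM|) = 10^2.502 = 317.5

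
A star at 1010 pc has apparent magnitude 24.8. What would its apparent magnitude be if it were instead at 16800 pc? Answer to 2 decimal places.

m ≈ 30.90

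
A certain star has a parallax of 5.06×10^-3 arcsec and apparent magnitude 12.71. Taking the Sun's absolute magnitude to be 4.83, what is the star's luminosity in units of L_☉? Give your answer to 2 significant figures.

L/L_☉ ≈ 0.28

d = 1/p = 1/5.06×10^-3″ = 197.6 pc
M = m − 5 log₁₀ d + 5 = 12.71 − 5·2.2958 + 5 = 6.231
M − M_☉ = 6.231 − 4.83 = 1.401
L/L_☉ = 10^(−0.4 × 1.401) = 0.2752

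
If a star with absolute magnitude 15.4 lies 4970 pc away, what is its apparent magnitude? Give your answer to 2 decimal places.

m = M + 5 log₁₀ d − 5 = 15.4 + 5·3.6964 − 5 = 28.882

m ≈ 28.88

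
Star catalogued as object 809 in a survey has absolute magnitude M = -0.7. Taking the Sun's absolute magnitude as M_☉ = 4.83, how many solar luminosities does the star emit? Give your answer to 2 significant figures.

L/L_☉ ≈ 160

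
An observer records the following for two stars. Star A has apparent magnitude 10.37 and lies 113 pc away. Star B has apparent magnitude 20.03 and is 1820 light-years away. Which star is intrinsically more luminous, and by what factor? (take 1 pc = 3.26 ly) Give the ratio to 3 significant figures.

Star A is more luminous, by a factor of 300.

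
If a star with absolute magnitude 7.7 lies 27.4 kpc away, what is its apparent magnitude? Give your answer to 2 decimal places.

d = 27.4 kpc = 27400 pc
m = M + 5 log₁₀ d − 5 = 7.7 + 5·4.4378 − 5 = 24.889

m ≈ 24.89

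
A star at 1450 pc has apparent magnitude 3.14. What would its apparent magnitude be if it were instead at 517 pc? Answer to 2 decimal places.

m ≈ 0.90

Flux ∝ 1/d², so Δm = 5 log₁₀(d₂/d₁) = 5 log₁₀(517/1450) = -2.239
m₂ = m₁ + Δm = 3.14 + (-2.239) = 0.901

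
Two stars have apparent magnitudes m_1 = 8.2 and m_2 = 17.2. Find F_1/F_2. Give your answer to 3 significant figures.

F_1/F_2 ≈ 3980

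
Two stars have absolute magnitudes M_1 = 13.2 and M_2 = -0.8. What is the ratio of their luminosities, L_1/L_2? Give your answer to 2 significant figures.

L_1/L_2 ≈ 2.5×10^-6

ΔM = M_1 − M_2 = 14.0
L_1/L_2 = 10^(−0.4 ΔM) = 10^-5.600 = 2.512×10^-6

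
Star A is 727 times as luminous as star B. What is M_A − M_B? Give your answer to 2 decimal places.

Pogson: ΔM = −2.5 log₁₀(ratio) = −2.5 log₁₀(727) = −2.5 × 2.8615 = -7.154
Star A is brighter, so it has the smaller magnitude: the difference is negative.

M_A − M_B ≈ -7.15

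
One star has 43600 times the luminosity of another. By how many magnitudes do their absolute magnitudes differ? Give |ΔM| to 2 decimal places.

|ΔM| ≈ 11.60

Pogson: ΔM = −2.5 log₁₀(ratio) = −2.5 log₁₀(43600) = −2.5 × 4.6395 = -11.599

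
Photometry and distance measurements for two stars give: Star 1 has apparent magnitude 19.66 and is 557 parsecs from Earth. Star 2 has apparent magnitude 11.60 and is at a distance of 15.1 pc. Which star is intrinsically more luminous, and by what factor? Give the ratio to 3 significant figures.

Star 1: M = m − 5 log₁₀ d + 5 = 19.66 − 5·2.7459 + 5 = 10.931
Star 2: M = m − 5 log₁₀ d + 5 = 11.60 − 5·1.1790 + 5 = 10.705
ΔM = M_1 − M_2 = 10.931 − (10.705) = 0.226; smaller M is more luminous → Star 2.
L ratio = 10^(0.4 |ΔM|) = 10^0.090 = 1.231

Star 2 is more luminous, by a factor of 1.23.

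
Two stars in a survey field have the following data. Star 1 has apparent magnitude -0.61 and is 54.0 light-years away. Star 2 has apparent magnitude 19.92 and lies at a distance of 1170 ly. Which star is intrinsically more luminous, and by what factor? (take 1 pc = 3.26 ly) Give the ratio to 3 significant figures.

Star 1: d = 54.0 ly / 3.26 = 16.56 pc
Star 1: M = m − 5 log₁₀ d + 5 = -0.61 − 5·1.2192 + 5 = -1.706
Star 2: d = 1170 ly / 3.26 = 358.9 pc
Star 2: M = m − 5 log₁₀ d + 5 = 19.92 − 5·2.5550 + 5 = 12.145
ΔM = M_1 − M_2 = -1.706 − (12.145) = -13.851; smaller M is more luminous → Star 1.
L ratio = 10^(0.4 |ΔM|) = 10^5.540 = 347100

Star 1 is more luminous, by a factor of 347000.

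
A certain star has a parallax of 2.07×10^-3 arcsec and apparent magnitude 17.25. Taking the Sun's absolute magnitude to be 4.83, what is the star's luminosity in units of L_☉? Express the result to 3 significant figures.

d = 1/p = 1/2.07×10^-3″ = 483.1 pc
M = m − 5 log₁₀ d + 5 = 17.25 − 5·2.6840 + 5 = 8.830
M − M_☉ = 8.830 − 4.83 = 4.000
L/L_☉ = 10^(−0.4 × 4.000) = 0.02512

L/L_☉ ≈ 0.0251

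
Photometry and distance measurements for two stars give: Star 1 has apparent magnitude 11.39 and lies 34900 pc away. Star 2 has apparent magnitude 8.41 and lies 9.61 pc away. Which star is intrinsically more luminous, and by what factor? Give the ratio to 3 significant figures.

Star 1 is more luminous, by a factor of 848000.

Star 1: M = m − 5 log₁₀ d + 5 = 11.39 − 5·4.5428 + 5 = -6.324
Star 2: M = m − 5 log₁₀ d + 5 = 8.41 − 5·0.9827 + 5 = 8.496
ΔM = M_1 − M_2 = -6.324 − (8.496) = -14.821; smaller M is more luminous → Star 1.
L ratio = 10^(0.4 |ΔM|) = 10^5.928 = 847600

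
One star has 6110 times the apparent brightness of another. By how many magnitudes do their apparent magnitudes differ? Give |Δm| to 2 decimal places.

Pogson: Δm = −2.5 log₁₀(ratio) = −2.5 log₁₀(6110) = −2.5 × 3.7860 = -9.465

|Δm| ≈ 9.47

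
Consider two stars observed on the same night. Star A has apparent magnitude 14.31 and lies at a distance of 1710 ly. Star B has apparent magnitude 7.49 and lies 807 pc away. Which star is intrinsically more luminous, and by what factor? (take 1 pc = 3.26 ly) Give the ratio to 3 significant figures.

Star B is more luminous, by a factor of 1270.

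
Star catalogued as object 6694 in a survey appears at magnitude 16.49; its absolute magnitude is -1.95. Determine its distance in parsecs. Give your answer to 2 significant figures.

Distance modulus: m − M = 16.49 − (-1.95) = 18.440
m − M = 5 log₁₀ d − 5
log₁₀ d = (m − M)/5 + 1 = 4.6880
d = 10^4.6880 = 48750 pc

d ≈ 49000 pc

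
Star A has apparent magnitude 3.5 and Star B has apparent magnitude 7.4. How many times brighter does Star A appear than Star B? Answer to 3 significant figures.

Δm = 3.5 − (7.4) = -3.9
Flux ratio = 10^(−0.4 Δm) = 10^(−0.4 × -3.9) = 10^1.560 = 36.31

36.3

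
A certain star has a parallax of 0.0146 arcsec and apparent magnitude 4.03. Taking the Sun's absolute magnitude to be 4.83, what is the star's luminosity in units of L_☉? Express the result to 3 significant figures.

d = 1/p = 1/0.0146″ = 68.49 pc
M = m − 5 log₁₀ d + 5 = 4.03 − 5·1.8356 + 5 = -0.148
M − M_☉ = -0.148 − 4.83 = -4.978
L/L_☉ = 10^(−0.4 × -4.978) = 98.02

L/L_☉ ≈ 98.0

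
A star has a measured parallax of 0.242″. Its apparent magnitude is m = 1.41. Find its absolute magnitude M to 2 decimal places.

M ≈ 3.33

d = 1/p = 1/0.242″ = 4.132 pc
5 log₁₀(d/10 pc) = 5 log₁₀(4.132) − 5 = -1.919
M = m − 5 log₁₀(d/10) = 1.41 + 1.919 = 3.329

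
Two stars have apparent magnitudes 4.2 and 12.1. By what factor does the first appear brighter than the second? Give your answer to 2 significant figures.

1400

Magnitude difference = -7.9
Flux ratio = 10^(−0.4 Δm) = 10^(−0.4 × -7.9) = 10^3.160 = 1445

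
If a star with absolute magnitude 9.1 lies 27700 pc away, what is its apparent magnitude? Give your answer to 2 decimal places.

m ≈ 26.31

m = M + 5 log₁₀ d − 5 = 9.1 + 5·4.4425 − 5 = 26.312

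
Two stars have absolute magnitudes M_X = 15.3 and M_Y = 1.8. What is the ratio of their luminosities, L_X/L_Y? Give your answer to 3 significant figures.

ΔM = M_X − M_Y = 13.5
L_X/L_Y = 10^(−0.4 ΔM) = 10^-5.400 = 3.981×10^-6

L_X/L_Y ≈ 3.98×10^-6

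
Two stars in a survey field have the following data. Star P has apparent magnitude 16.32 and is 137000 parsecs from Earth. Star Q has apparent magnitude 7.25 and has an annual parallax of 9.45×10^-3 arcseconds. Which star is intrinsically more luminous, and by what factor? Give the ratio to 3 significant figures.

Star P is more luminous, by a factor of 395.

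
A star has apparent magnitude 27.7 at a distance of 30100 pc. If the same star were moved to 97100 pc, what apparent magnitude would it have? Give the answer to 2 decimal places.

Flux ∝ 1/d², so Δm = 5 log₁₀(d₂/d₁) = 5 log₁₀(97100/30100) = 2.543
m₂ = m₁ + Δm = 27.7 + (2.543) = 30.243

m ≈ 30.24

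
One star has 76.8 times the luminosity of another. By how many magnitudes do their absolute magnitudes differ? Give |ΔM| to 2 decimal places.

|ΔM| ≈ 4.71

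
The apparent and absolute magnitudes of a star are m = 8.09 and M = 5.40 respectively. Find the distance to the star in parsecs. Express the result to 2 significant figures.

μ = m − M = 2.690
m − M = 5 log₁₀ d − 5
log₁₀ d = (m − M)/5 + 1 = 1.5380
d = 10^1.5380 = 34.51 pc

d ≈ 35 pc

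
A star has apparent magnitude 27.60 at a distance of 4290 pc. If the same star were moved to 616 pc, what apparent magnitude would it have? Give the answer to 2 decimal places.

m ≈ 23.39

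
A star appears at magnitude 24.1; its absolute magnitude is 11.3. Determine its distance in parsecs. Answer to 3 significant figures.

μ = m − M = 12.800
m − M = 5 log₁₀ d − 5
log₁₀ d = (m − M)/5 + 1 = 3.5600
d = 10^3.5600 = 3631 pc

d ≈ 3630 pc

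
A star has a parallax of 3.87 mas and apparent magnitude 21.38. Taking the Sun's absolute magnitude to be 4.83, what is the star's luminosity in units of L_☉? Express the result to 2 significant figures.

d = 1/p = 1000/3.87 mas = 258.4 pc
M = m − 5 log₁₀ d + 5 = 21.38 − 5·2.4123 + 5 = 14.319
M − M_☉ = 14.319 − 4.83 = 9.489
L/L_☉ = 10^(−0.4 × 9.489) = 1.602×10^-4

L/L_☉ ≈ 1.6×10^-4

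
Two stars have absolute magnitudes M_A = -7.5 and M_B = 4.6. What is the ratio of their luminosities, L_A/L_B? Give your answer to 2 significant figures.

ΔM = M_A − M_B = -12.1
L_A/L_B = 10^(−0.4 ΔM) = 10^4.840 = 69180

L_A/L_B ≈ 69000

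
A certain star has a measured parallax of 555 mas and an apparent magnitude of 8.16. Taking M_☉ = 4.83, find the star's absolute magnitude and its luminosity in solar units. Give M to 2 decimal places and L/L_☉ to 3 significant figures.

M ≈ 11.88; L/L_☉ ≈ 1.51×10^-3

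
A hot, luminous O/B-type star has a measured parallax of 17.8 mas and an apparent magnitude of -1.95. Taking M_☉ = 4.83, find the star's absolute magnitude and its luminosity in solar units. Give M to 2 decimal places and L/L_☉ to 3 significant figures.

M ≈ -5.70; L/L_☉ ≈ 16300

d = 1/p = 1000/17.8 mas = 56.18 pc
M = m − 5 log₁₀ d + 5 = -1.95 − 5·1.7496 + 5 = -5.698
M − M_☉ = -5.698 − 4.83 = -10.528
L/L_☉ = 10^(−0.4 × -10.528) = 16260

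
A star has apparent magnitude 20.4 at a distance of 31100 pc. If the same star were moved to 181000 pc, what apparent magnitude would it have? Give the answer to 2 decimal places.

Flux ∝ 1/d², so Δm = 5 log₁₀(d₂/d₁) = 5 log₁₀(181000/31100) = 3.825
m₂ = m₁ + Δm = 20.4 + (3.825) = 24.225

m ≈ 24.22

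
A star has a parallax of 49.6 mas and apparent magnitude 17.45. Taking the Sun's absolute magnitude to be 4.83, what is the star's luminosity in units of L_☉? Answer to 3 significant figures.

d = 1/p = 1000/49.6 mas = 20.16 pc
M = m − 5 log₁₀ d + 5 = 17.45 − 5·1.3045 + 5 = 15.927
M − M_☉ = 15.927 − 4.83 = 11.097
L/L_☉ = 10^(−0.4 × 11.097) = 3.639×10^-5

L/L_☉ ≈ 3.64×10^-5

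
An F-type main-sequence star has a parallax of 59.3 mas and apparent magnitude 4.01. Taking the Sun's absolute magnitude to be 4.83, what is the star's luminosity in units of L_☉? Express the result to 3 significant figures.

d = 1/p = 1000/59.3 mas = 16.86 pc
M = m − 5 log₁₀ d + 5 = 4.01 − 5·1.2269 + 5 = 2.875
M − M_☉ = 2.875 − 4.83 = -1.955
L/L_☉ = 10^(−0.4 × -1.955) = 6.052

L/L_☉ ≈ 6.05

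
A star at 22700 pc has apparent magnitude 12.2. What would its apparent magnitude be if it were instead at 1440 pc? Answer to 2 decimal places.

m ≈ 6.21

Flux ∝ 1/d², so Δm = 5 log₁₀(d₂/d₁) = 5 log₁₀(1440/22700) = -5.988
m₂ = m₁ + Δm = 12.2 + (-5.988) = 6.212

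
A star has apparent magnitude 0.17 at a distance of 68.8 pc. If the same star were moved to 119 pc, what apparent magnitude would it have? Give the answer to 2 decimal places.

m ≈ 1.36

Flux ∝ 1/d², so Δm = 5 log₁₀(d₂/d₁) = 5 log₁₀(119/68.8) = 1.190
m₂ = m₁ + Δm = 0.17 + (1.190) = 1.360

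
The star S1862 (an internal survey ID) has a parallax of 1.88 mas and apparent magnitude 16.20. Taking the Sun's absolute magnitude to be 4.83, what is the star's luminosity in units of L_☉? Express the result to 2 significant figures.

L/L_☉ ≈ 0.080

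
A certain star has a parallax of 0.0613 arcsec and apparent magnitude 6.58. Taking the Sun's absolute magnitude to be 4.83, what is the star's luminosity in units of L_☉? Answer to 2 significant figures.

d = 1/p = 1/0.0613″ = 16.31 pc
M = m − 5 log₁₀ d + 5 = 6.58 − 5·1.2125 + 5 = 5.517
M − M_☉ = 5.517 − 4.83 = 0.687
L/L_☉ = 10^(−0.4 × 0.687) = 0.5310

L/L_☉ ≈ 0.53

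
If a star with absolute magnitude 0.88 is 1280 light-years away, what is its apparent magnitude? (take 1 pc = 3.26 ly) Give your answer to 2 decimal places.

d = 1280 ly / 3.26 = 392.6 pc
m = M + 5 log₁₀ d − 5 = 0.88 + 5·2.5940 − 5 = 8.850

m ≈ 8.85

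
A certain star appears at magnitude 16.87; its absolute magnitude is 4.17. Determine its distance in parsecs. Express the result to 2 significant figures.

d ≈ 3500 pc

μ = m − M = 12.700
m − M = 5 log₁₀ d − 5
log₁₀ d = (m − M)/5 + 1 = 3.5400
d = 10^3.5400 = 3467 pc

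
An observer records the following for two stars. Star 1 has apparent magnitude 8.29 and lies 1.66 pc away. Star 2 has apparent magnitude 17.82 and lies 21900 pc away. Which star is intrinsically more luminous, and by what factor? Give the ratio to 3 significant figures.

Star 1: M = m − 5 log₁₀ d + 5 = 8.29 − 5·0.2201 + 5 = 12.189
Star 2: M = m − 5 log₁₀ d + 5 = 17.82 − 5·4.3404 + 5 = 1.118
ΔM = M_1 − M_2 = 12.189 − (1.118) = 11.072; smaller M is more luminous → Star 2.
L ratio = 10^(0.4 |ΔM|) = 10^4.429 = 26830

Star 2 is more luminous, by a factor of 26800.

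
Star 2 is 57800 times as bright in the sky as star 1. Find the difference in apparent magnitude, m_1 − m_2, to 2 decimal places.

Pogson: Δm = −2.5 log₁₀(ratio) = −2.5 log₁₀(57800) = −2.5 × 4.7619 = -11.905
Star 2 is brighter so has the smaller magnitude: m_1 − m_2 is positive.

m_1 − m_2 ≈ 11.90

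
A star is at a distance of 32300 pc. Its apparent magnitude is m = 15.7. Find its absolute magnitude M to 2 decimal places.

5 log₁₀(d/10 pc) = 5 log₁₀(32300) − 5 = 17.546
M = m − 5 log₁₀(d/10) = 15.7 − 17.546 = -1.846

M ≈ -1.85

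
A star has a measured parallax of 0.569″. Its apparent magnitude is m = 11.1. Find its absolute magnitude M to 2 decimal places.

d = 1/p = 1/0.569″ = 1.757 pc
5 log₁₀(d/10 pc) = 5 log₁₀(1.757) − 5 = -3.776
M = m − 5 log₁₀(d/10) = 11.1 + 3.776 = 14.876

M ≈ 14.88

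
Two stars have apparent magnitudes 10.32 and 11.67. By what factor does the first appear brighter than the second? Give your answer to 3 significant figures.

3.47

Δm = 10.32 − (11.67) = -1.35
Flux ratio = 10^(−0.4 Δm) = 10^(−0.4 × -1.35) = 10^0.540 = 3.467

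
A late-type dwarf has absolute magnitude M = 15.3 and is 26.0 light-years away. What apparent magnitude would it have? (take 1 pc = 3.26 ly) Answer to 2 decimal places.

m ≈ 14.81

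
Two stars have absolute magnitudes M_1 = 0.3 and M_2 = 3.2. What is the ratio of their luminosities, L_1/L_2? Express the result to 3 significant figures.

ΔM = M_1 − M_2 = -2.9
L_1/L_2 = 10^(−0.4 ΔM) = 10^1.160 = 14.45

L_1/L_2 ≈ 14.5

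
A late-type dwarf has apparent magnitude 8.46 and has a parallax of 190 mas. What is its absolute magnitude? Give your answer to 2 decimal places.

p = 190 mas = 0.190″ → d = 1/p = 5.263 pc
5 log₁₀(d/10 pc) = 5 log₁₀(5.263) − 5 = -1.394
M = m − 5 log₁₀(d/10) = 8.46 + 1.394 = 9.854

M ≈ 9.85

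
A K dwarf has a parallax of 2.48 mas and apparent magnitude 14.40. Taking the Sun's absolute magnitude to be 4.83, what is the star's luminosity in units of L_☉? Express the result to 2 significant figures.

d = 1/p = 1000/2.48 mas = 403.2 pc
M = m − 5 log₁₀ d + 5 = 14.40 − 5·2.6055 + 5 = 6.372
M − M_☉ = 6.372 − 4.83 = 1.542
L/L_☉ = 10^(−0.4 × 1.542) = 0.2416

L/L_☉ ≈ 0.24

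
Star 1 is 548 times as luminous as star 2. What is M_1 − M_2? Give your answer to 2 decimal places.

Pogson: ΔM = −2.5 log₁₀(ratio) = −2.5 log₁₀(548) = −2.5 × 2.7388 = -6.847
Star 1 is brighter, so it has the smaller magnitude: the difference is negative.

M_1 − M_2 ≈ -6.85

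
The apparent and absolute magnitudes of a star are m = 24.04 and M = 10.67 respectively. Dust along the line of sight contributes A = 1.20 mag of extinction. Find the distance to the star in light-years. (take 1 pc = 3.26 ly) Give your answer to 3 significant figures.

d ≈ 8860 ly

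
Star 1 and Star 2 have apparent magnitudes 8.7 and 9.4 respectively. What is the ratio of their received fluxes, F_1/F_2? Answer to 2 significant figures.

F_1/F_2 ≈ 1.9

Δm = 8.7 − (9.4) = -0.7
Flux ratio = 10^(−0.4 Δm) = 10^(−0.4 × -0.7) = 10^0.280 = 1.905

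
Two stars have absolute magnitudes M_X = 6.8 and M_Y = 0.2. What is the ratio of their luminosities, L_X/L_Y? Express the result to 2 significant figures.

L_X/L_Y ≈ 2.3×10^-3

ΔM = M_X − M_Y = 6.6
L_X/L_Y = 10^(−0.4 ΔM) = 10^-2.640 = 2.291×10^-3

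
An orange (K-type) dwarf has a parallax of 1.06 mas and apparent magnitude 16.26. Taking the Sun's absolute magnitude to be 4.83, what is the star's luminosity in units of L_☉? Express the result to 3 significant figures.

d = 1/p = 1000/1.06 mas = 943.4 pc
M = m − 5 log₁₀ d + 5 = 16.26 − 5·2.9747 + 5 = 6.387
M − M_☉ = 6.387 − 4.83 = 1.557
L/L_☉ = 10^(−0.4 × 1.557) = 0.2384

L/L_☉ ≈ 0.238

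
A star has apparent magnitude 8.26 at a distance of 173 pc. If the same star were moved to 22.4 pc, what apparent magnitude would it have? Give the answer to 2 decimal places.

Flux ∝ 1/d², so Δm = 5 log₁₀(d₂/d₁) = 5 log₁₀(22.4/173) = -4.439
m₂ = m₁ + Δm = 8.26 + (-4.439) = 3.821

m ≈ 3.82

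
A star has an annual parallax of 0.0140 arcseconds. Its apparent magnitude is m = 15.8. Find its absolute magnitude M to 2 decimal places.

M ≈ 11.53

d = 1/p = 1/0.0140″ = 71.43 pc
5 log₁₀(d/10 pc) = 5 log₁₀(71.43) − 5 = 4.269
M = m − 5 log₁₀(d/10) = 15.8 − 4.269 = 11.531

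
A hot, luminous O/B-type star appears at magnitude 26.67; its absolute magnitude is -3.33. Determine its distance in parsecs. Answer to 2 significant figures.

d ≈ 1.0×10^7 pc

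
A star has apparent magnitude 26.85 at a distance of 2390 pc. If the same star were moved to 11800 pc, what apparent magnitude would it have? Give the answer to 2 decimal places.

m ≈ 30.32

Flux ∝ 1/d², so Δm = 5 log₁₀(d₂/d₁) = 5 log₁₀(11800/2390) = 3.467
m₂ = m₁ + Δm = 26.85 + (3.467) = 30.317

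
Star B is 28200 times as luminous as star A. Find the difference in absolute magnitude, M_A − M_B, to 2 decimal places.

Pogson: ΔM = −2.5 log₁₀(ratio) = −2.5 log₁₀(28200) = −2.5 × 4.4502 = -11.126
Star B is brighter so has the smaller magnitude: M_A − M_B is positive.

M_A − M_B ≈ 11.13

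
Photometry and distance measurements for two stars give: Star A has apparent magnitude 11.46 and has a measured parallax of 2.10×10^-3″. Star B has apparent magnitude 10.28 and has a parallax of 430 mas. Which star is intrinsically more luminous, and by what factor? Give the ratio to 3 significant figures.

Star A: d = 1/p = 1/2.10×10^-3″ = 476.2 pc
Star A: M = m − 5 log₁₀ d + 5 = 11.46 − 5·2.6778 + 5 = 3.071
Star B: p = 430 mas = 0.430″ → d = 1/p = 2.326 pc
Star B: M = m − 5 log₁₀ d + 5 = 10.28 − 5·0.3665 + 5 = 13.447
ΔM = M_A − M_B = 3.071 − (13.447) = -10.376; smaller M is more luminous → Star A.
L ratio = 10^(0.4 |ΔM|) = 10^4.150 = 14140

Star A is more luminous, by a factor of 14100.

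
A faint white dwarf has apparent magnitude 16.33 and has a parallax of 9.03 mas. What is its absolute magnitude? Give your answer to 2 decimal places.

M ≈ 11.11

p = 9.03 mas = 9.03×10^-3″ → d = 1/p = 110.7 pc
5 log₁₀(d/10 pc) = 5 log₁₀(110.7) − 5 = 5.222
M = m − 5 log₁₀(d/10) = 16.33 − 5.222 = 11.108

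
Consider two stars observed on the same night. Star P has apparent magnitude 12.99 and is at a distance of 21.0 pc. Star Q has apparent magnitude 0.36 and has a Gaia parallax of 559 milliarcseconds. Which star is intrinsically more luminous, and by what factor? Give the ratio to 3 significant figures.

Star Q is more luminous, by a factor of 818.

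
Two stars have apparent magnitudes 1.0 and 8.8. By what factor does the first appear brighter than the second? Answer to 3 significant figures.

1320

Magnitude difference = -7.8
Flux ratio = 10^(−0.4 Δm) = 10^(−0.4 × -7.8) = 10^3.120 = 1318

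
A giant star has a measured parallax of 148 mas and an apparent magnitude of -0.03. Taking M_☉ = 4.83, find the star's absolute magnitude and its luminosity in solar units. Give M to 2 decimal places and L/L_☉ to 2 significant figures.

M ≈ 0.82; L/L_☉ ≈ 40

d = 1/p = 1000/148 mas = 6.757 pc
M = m − 5 log₁₀ d + 5 = -0.03 − 5·0.8297 + 5 = 0.821
M − M_☉ = 0.821 − 4.83 = -4.009
L/L_☉ = 10^(−0.4 × -4.009) = 40.13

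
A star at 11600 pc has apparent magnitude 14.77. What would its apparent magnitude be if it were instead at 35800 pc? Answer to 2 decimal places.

m ≈ 17.22

Flux ∝ 1/d², so Δm = 5 log₁₀(d₂/d₁) = 5 log₁₀(35800/11600) = 2.447
m₂ = m₁ + Δm = 14.77 + (2.447) = 17.217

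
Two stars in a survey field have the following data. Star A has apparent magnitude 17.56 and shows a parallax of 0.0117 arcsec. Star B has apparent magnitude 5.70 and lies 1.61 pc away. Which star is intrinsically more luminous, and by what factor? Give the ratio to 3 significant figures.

Star A: d = 1/p = 1/0.0117″ = 85.47 pc
Star A: M = m − 5 log₁₀ d + 5 = 17.56 − 5·1.9318 + 5 = 12.901
Star B: M = m − 5 log₁₀ d + 5 = 5.70 − 5·0.2068 + 5 = 9.666
ΔM = M_A − M_B = 12.901 − (9.666) = 3.235; smaller M is more luminous → Star B.
L ratio = 10^(0.4 |ΔM|) = 10^1.294 = 19.68

Star B is more luminous, by a factor of 19.7.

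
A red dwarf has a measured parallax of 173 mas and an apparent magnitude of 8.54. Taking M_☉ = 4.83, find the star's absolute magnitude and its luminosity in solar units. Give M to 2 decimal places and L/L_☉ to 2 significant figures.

M ≈ 9.73; L/L_☉ ≈ 0.011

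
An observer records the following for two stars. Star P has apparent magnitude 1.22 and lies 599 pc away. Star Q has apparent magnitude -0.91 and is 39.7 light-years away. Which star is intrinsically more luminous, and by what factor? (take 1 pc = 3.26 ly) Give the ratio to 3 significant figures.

Star P is more luminous, by a factor of 340.

Star P: M = m − 5 log₁₀ d + 5 = 1.22 − 5·2.7774 + 5 = -7.667
Star Q: d = 39.7 ly / 3.26 = 12.18 pc
Star Q: M = m − 5 log₁₀ d + 5 = -0.91 − 5·1.0856 + 5 = -1.338
ΔM = M_P − M_Q = -7.667 − (-1.338) = -6.329; smaller M is more luminous → Star P.
L ratio = 10^(0.4 |ΔM|) = 10^2.532 = 340.2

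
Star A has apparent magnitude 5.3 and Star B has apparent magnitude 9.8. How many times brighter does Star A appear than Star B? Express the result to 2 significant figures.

Magnitude difference = -4.5
Flux ratio = 10^(−0.4 Δm) = 10^(−0.4 × -4.5) = 10^1.800 = 63.10

63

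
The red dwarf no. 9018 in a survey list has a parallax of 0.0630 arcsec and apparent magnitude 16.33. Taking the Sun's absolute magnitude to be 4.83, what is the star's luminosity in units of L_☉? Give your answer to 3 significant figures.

d = 1/p = 1/0.0630″ = 15.87 pc
M = m − 5 log₁₀ d + 5 = 16.33 − 5·1.2007 + 5 = 15.327
M − M_☉ = 15.327 − 4.83 = 10.497
L/L_☉ = 10^(−0.4 × 10.497) = 6.329×10^-5

L/L_☉ ≈ 6.33×10^-5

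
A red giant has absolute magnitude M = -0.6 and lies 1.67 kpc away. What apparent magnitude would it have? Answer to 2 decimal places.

d = 1.67 kpc = 1670 pc
m = M + 5 log₁₀ d − 5 = -0.6 + 5·3.2227 − 5 = 10.514

m ≈ 10.51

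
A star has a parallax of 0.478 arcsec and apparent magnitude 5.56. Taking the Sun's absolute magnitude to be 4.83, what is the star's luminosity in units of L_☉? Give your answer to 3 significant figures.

L/L_☉ ≈ 0.0223

d = 1/p = 1/0.478″ = 2.092 pc
M = m − 5 log₁₀ d + 5 = 5.56 − 5·0.3206 + 5 = 8.957
M − M_☉ = 8.957 − 4.83 = 4.127
L/L_☉ = 10^(−0.4 × 4.127) = 0.02234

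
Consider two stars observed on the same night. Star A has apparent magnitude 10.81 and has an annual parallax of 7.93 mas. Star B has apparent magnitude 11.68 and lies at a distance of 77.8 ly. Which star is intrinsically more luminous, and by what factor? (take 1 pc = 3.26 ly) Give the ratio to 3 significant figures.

Star A: p = 7.93 mas = 7.93×10^-3″ → d = 1/p = 126.1 pc
Star A: M = m − 5 log₁₀ d + 5 = 10.81 − 5·2.1007 + 5 = 5.306
Star B: d = 77.8 ly / 3.26 = 23.87 pc
Star B: M = m − 5 log₁₀ d + 5 = 11.68 − 5·1.3778 + 5 = 9.791
ΔM = M_A − M_B = 5.306 − (9.791) = -4.485; smaller M is more luminous → Star A.
L ratio = 10^(0.4 |ΔM|) = 10^1.794 = 62.22

Star A is more luminous, by a factor of 62.2.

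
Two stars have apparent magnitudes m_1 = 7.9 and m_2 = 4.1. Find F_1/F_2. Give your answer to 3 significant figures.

Δm = 7.9 − (4.1) = 3.8
Flux ratio = 10^(−0.4 Δm) = 10^(−0.4 × 3.8) = 10^-1.520 = 0.03020

F_1/F_2 ≈ 0.0302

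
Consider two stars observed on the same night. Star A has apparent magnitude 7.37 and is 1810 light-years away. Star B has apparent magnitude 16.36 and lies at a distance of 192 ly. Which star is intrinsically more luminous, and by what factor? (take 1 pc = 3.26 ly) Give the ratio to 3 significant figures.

Star A is more luminous, by a factor of 351000.

Star A: d = 1810 ly / 3.26 = 555.2 pc
Star A: M = m − 5 log₁₀ d + 5 = 7.37 − 5·2.7445 + 5 = -1.352
Star B: d = 192 ly / 3.26 = 58.90 pc
Star B: M = m − 5 log₁₀ d + 5 = 16.36 − 5·1.7701 + 5 = 12.510
ΔM = M_A − M_B = -1.352 − (12.510) = -13.862; smaller M is more luminous → Star A.
L ratio = 10^(0.4 |ΔM|) = 10^5.545 = 350600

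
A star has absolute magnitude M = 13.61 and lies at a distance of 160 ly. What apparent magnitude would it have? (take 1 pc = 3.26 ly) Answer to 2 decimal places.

m ≈ 17.06

d = 160 ly / 3.26 = 49.08 pc
m = M + 5 log₁₀ d − 5 = 13.61 + 5·1.6909 − 5 = 17.065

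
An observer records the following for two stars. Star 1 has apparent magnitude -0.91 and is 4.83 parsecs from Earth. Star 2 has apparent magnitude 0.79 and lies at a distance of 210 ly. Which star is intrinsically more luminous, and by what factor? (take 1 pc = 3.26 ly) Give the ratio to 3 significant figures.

Star 1: M = m − 5 log₁₀ d + 5 = -0.91 − 5·0.6839 + 5 = 0.670
Star 2: d = 210 ly / 3.26 = 64.42 pc
Star 2: M = m − 5 log₁₀ d + 5 = 0.79 − 5·1.8090 + 5 = -3.255
ΔM = M_1 − M_2 = 0.670 − (-3.255) = 3.925; smaller M is more luminous → Star 2.
L ratio = 10^(0.4 |ΔM|) = 10^1.570 = 37.16

Star 2 is more luminous, by a factor of 37.2.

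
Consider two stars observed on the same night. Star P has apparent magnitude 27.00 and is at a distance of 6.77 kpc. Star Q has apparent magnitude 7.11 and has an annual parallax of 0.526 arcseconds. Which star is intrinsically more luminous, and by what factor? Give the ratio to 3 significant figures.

Star Q is more luminous, by a factor of 7.13.

Star P: d = 6.77 kpc = 6770 pc
Star P: M = m − 5 log₁₀ d + 5 = 27.00 − 5·3.8306 + 5 = 12.847
Star Q: d = 1/p = 1/0.526″ = 1.901 pc
Star Q: M = m − 5 log₁₀ d + 5 = 7.11 − 5·0.2790 + 5 = 10.715
ΔM = M_P − M_Q = 12.847 − (10.715) = 2.132; smaller M is more luminous → Star Q.
L ratio = 10^(0.4 |ΔM|) = 10^0.853 = 7.126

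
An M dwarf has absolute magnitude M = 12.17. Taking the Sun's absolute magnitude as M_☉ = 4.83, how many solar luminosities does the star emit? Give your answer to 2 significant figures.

M − M_☉ = 12.17 − 4.83 = 7.340
L/L_☉ = 10^(−0.4 (M − M_☉)) = 10^-2.936 = 1.159×10^-3

L/L_☉ ≈ 1.2×10^-3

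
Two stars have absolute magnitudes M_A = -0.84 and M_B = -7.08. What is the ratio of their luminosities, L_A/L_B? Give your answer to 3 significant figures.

ΔM = M_A − M_B = 6.24
L_A/L_B = 10^(−0.4 ΔM) = 10^-2.496 = 3.192×10^-3

L_A/L_B ≈ 3.19×10^-3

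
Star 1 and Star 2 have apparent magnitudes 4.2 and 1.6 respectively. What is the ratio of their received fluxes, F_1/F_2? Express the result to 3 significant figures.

F_1/F_2 ≈ 0.0912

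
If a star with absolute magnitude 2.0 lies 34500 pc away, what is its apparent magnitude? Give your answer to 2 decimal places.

m ≈ 19.69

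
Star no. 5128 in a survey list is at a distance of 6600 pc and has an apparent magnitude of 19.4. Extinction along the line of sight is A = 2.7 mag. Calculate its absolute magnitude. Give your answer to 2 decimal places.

M ≈ 2.60

5 log₁₀(d/10 pc) = 5 log₁₀(6600) − 5 = 14.098
M = m − 5 log₁₀(d/10) − A = 19.4 − 14.098 − 2.7 = 2.602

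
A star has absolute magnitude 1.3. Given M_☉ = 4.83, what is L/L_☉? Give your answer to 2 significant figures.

L/L_☉ ≈ 26

M − M_☉ = 1.3 − 4.83 = -3.530
L/L_☉ = 10^(−0.4 (M − M_☉)) = 10^1.412 = 25.82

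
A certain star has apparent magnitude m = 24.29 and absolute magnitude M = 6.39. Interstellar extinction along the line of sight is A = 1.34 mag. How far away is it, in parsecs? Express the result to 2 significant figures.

d ≈ 21000 pc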